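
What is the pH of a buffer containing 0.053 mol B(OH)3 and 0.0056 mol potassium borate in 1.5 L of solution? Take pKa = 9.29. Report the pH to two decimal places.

Using pH = pKa + log([base]/[acid]) with [base]/[acid] = 0.0056/0.053:
pH = 9.29 + (-0.976) = 8.31

pH = 8.31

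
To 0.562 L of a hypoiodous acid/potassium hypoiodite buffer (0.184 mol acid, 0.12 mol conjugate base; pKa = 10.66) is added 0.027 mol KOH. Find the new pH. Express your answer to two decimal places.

After neutralization: n(HOI) = 0.157 mol, n(OI-) = 0.147 mol.
pH = pKa + log([A⁻]/[HA]) = 10.66 + log(0.147/0.157) = 10.66 -0.029

pH = 10.63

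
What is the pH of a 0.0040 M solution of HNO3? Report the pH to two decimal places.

HNO3 is a strong acid and dissociates completely, so [H+] = 0.0040 M.
pH = -log(0.004) = 2.40

pH = 2.40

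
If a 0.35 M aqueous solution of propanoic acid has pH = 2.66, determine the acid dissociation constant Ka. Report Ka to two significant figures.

Ka = 1.4 × 10^-5

[H+] = 10^(-2.66) = 2.19 × 10^-3 M
At equilibrium [HA] = 0.35 − 2.19 × 10^-3 = 3.48 × 10^-1 M
Ka = [H+][A-]/[HA] = (2.19 × 10^-3)² / 3.48 × 10^-1 = 1.4 × 10^-5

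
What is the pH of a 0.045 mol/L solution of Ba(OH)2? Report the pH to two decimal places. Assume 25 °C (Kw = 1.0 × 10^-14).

pH = 12.95

Ba(OH)2 is a strong base (each formula unit releases 2 OH-); [OH-] = 0.09 M.
pOH = -log(0.09) = 1.05
pH = 14.00 - 1.05 = 12.95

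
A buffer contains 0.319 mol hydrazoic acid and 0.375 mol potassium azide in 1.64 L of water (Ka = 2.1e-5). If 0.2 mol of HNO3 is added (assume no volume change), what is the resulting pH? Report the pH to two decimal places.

Added H+ converts N3- to HN3: HN3 → 0.519 mol, N3- → 0.175 mol.
pKa = −log(2.1 × 10^-5) = 4.678
pH = pKa + log([A⁻]/[HA]) = 4.678 + log(0.175/0.519) = 4.678 -0.472

pH = 4.21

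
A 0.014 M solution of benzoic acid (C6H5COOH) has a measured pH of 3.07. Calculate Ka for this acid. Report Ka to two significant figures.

Ka = 5.5 × 10^-5

[H+] = 10^(-3.07) = 8.51 × 10^-4 M
At equilibrium [HA] = 0.014 − 8.51 × 10^-4 = 1.31 × 10^-2 M
Ka = [H+][A-]/[HA] = (8.51 × 10^-4)² / 1.31 × 10^-2 = 5.5 × 10^-5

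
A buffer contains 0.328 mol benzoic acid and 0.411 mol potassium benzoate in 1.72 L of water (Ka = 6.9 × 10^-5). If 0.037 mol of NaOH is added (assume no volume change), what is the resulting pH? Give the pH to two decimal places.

After neutralization: n(C6H5COOH) = 0.291 mol, n(C6H5COO-) = 0.448 mol.
pKa = −log(6.9 × 10^-5) = 4.161
Henderson–Hasselbalch with mole ratio 0.448/0.291: pH = 4.161 + (+0.187)

pH = 4.35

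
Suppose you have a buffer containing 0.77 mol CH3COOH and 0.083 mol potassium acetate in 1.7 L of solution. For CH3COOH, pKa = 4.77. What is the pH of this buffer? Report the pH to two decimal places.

pH = 3.80

pH = pKa + log([A⁻]/[HA]) = 4.77 + log(0.083/0.77)
pH = 4.77 + (-0.967) = 3.80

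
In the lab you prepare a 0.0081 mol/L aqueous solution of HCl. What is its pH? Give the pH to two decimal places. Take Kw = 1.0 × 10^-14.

HCl is a strong acid and dissociates completely, so [H+] = 0.0081 M.
pH = -log(0.0081) = 2.09

pH = 2.09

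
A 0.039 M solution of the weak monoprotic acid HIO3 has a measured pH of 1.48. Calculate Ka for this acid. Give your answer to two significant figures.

[H+] = 10^(-1.48) = 3.31 × 10^-2 M
At equilibrium [HA] = 0.039 − 3.31 × 10^-2 = 5.90 × 10^-3 M
Ka = [H+][A-]/[HA] = (3.31 × 10^-2)² / 5.90 × 10^-3 = 1.9 × 10^-1

Ka = 1.9 × 10^-1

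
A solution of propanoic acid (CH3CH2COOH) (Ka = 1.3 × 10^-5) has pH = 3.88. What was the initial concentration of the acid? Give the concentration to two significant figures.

C₀ = 1.5 × 10^-3 M

[H+] = 10^(-3.88) = 1.32 × 10^-4 M = x
Ka = x²/(C₀ − x) ⇒ C₀ = x + x²/Ka
C₀ = 1.32 × 10^-4 + (1.32 × 10^-4)²/(1.3 × 10^-5) = 1.47 × 10^-3 M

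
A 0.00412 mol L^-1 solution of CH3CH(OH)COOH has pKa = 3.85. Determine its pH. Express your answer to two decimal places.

CH3CH(OH)COOH ⇌ CH3CH(OH)COO- + H+
Ka = 10^(−3.85) = 1.41 × 10^-4
Let x = [H+] at equilibrium. Ka = x²/(0.00412 − x).
The 5% rule fails; solving x² + Ka·x − Ka·C₀ = 0 exactly:
x = [−0.000141 + √(0.000141² + 2.32e-06)]/2 = 6.95 × 10^-4 M
pH = −log[H+] = −log(6.95 × 10^-4) = 3.16

pH = 3.16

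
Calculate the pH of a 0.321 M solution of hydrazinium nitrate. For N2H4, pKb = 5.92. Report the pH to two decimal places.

pH = 4.29

N2H5+ is the conjugate acid of the weak base N2H4.
Kb = 10^(−5.92) = 1.20 × 10^-6
Ka = Kw/Kb = 1.0×10^-14 / 1.20 × 10^-6 = 8.33 × 10^-9
From the ICE table, Ka = [H+]²/(0.321 − [H+]) = 8.33 × 10^-9.
Neglecting [H+] in the denominator: [H+] = √(8.33 × 10^-9 × 0.321) = 5.17 × 10^-5 M
([H+]/C₀ = 0.016% < 5%, so the approximation holds.)
pH = −log(5.17 × 10^-5) = 4.29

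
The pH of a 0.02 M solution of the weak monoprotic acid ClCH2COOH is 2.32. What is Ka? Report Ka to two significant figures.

[H+] = 10^(-2.32) = 4.79 × 10^-3 M
At equilibrium [HA] = 0.02 − 4.79 × 10^-3 = 1.52 × 10^-2 M
Ka = [H+][A-]/[HA] = (4.79 × 10^-3)² / 1.52 × 10^-2 = 1.5 × 10^-3

Ka = 1.5 × 10^-3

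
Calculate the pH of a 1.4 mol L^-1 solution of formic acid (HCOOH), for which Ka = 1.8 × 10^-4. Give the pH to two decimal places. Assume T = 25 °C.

pH = 1.80

HCOOH ⇌ HCOO- + H+
From the ICE table, Ka = x²/(1.4 − x) = 1.8 × 10^-4.
Neglecting x in the denominator: x = √(1.8 × 10^-4 × 1.4) = 1.59 × 10^-2 M
pH = −log(1.59 × 10^-2) = 1.80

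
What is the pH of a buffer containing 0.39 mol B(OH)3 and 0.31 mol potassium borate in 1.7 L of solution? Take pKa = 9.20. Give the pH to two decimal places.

Henderson–Hasselbalch: pH = pKa + log([B(OH)4-]/[B(OH)3]) = 9.20 + log(0.31/0.39)
pH = 9.20 + (-0.100) = 9.10

pH = 9.10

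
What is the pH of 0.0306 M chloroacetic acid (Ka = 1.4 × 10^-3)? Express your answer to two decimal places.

ClCH2COOH ⇌ ClCH2COO- + H+
Ka = [H+]²/(0.0306 − [H+]) = 1.4 × 10^-3
[H+] is not negligible relative to C₀; solve [H+]² + 0.0014·[H+] − 4.28e-05 = 0.
[H+] = [−0.0014 + √(0.0014² + 0.000171)]/2 = 5.88 × 10^-3 M
pH = −log[H+] = −log(5.88 × 10^-3) = 2.23

pH = 2.23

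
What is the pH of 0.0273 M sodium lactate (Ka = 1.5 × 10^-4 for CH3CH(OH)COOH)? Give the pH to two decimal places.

CH3CH(OH)COO- is the conjugate base of the weak acid CH3CH(OH)COOH.
Kb = Kw/Ka = 1.0×10^-14 / 1.5 × 10^-4 = 6.67 × 10^-11
Let x = [OH-] at equilibrium. Kb = x²/(0.0273 − x).
Since Kb ≪ C₀, x ≈ √(Kb·C₀) = 1.35 × 10^-6 M.
pOH = 5.87, so pH = 14.00 − pOH = 8.13

pH = 8.13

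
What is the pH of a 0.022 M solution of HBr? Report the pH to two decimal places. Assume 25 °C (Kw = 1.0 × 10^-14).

pH = 1.66

HBr is a strong acid and dissociates completely, so [H+] = 0.022 M.
pH = -log(0.022) = 1.66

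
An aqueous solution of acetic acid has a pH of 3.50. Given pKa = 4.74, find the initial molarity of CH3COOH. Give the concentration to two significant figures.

[H+] = 10^(-3.50) = 3.16 × 10^-4 M = x
Ka = 10^(−4.74) = 1.82 × 10^-5
Ka = x²/(C₀ − x) ⇒ C₀ = x + x²/Ka
C₀ = 3.16 × 10^-4 + (3.16 × 10^-4)²/(1.82 × 10^-5) = 5.80 × 10^-3 M

C₀ = 5.8 × 10^-3 M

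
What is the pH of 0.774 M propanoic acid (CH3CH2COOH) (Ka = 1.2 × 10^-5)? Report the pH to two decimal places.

CH3CH2COOH ⇌ CH3CH2COO- + H+
Let x = [H+] at equilibrium. Ka = x²/(0.774 − x).
Assume x ≪ 0.774: x ≈ √(1.2 × 10^-5 × 0.774) = 3.05 × 10^-3 M
pH = −log(3.05 × 10^-3) = 2.52

pH = 2.52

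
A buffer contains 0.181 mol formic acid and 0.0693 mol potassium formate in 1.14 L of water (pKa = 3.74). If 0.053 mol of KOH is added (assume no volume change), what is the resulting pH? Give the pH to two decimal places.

OH- converts HCOOH to HCOO-: HCOOH → 0.128 mol, HCOO- → 0.122 mol.
pH = pKa + log([A⁻]/[HA]) = 3.74 + log(0.122/0.128) = 3.74 -0.021

pH = 3.72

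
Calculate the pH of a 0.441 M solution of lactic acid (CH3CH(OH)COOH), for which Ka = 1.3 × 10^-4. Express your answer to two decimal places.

pH = 2.12

CH3CH(OH)COOH ⇌ CH3CH(OH)COO- + H+
Ka = x²/(0.441 − x) = 1.3 × 10^-4
Since Ka ≪ C₀, x ≈ √(Ka·C₀) = 7.57 × 10^-3 M.
pH = −log(7.57 × 10^-3) = 2.12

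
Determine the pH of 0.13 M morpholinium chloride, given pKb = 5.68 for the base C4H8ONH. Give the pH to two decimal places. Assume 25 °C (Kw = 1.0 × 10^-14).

pH = 4.60

C4H8ONH2+ is the conjugate acid of the weak base C4H8ONH.
Kb = 10^(−5.68) = 2.09 × 10^-6
Ka = Kw/Kb = 1.0×10^-14 / 2.09 × 10^-6 = 4.78 × 10^-9
From the ICE table, Ka = x²/(0.13 − x) = 4.78 × 10^-9.
Neglecting x in the denominator: x = √(4.78 × 10^-9 × 0.13) = 2.49 × 10^-5 M
(x/C₀ = 0.019% < 5%, so the approximation holds.)
pH = −log[H+] = −log(2.49 × 10^-5) = 4.60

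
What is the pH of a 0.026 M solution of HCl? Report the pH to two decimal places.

HCl is a strong acid and dissociates completely, so [H+] = 0.026 M.
pH = -log(0.026) = 1.59

pH = 1.59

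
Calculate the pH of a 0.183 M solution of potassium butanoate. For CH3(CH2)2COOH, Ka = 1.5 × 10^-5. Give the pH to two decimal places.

CH3(CH2)2COO- is the conjugate base of the weak acid CH3(CH2)2COOH.
Kb = Kw/Ka = 1.0×10^-14 / 1.5 × 10^-5 = 6.67 × 10^-10
From the ICE table, Kb = x²/(0.183 − x) = 6.67 × 10^-10.
Assume x ≪ 0.183: x ≈ √(6.67 × 10^-10 × 0.183) = 1.10 × 10^-5 M
(x/C₀ = 0.006% < 5%, so the approximation holds.)
pOH = −log(1.10 × 10^-5) = 4.96; pH = 14.00 − 4.96 = 9.04

pH = 9.04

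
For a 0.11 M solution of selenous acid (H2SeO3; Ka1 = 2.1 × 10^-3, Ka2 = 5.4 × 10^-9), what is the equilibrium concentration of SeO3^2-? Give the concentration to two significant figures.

5.4 × 10^-9 M

First ionization gives [H+] ≈ [HSeO3-] = 1.42 × 10^-2 M.
Second step: Ka2 = [H+][SeO3^2-]/[HSeO3-] ≈ [SeO3^2-] (since [H+] ≈ [HSeO3-]).
So [SeO3^2-] ≈ Ka2.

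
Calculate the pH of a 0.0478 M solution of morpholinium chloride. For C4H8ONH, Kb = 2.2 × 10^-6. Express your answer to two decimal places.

pH = 4.83

C4H8ONH2+ is the conjugate acid of the weak base C4H8ONH.
Ka = Kw/Kb = 1.0×10^-14 / 2.2 × 10^-6 = 4.55 × 10^-9
Ka = [H+]²/(0.0478 − [H+]) = 4.55 × 10^-9
Neglecting [H+] in the denominator: [H+] = √(4.55 × 10^-9 × 0.0478) = 1.47 × 10^-5 M
Check: 0.031% ionized — well under 5%, approximation valid.
pH = −log(1.47 × 10^-5) = 4.83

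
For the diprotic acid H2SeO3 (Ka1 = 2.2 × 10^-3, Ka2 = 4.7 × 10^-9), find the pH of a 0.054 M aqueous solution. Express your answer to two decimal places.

Since Ka1 ≫ Ka2, the first ionization dominates [H+].
Ka1 = x²/(0.054 − x) = 2.2 × 10^-3
Solving the quadratic: x = (−Ka1 + √(Ka1² + 4·Ka1·C₀))/2 = 9.85 × 10^-3 M
pH = −log(9.85 × 10^-3) = 2.01

pH = 2.01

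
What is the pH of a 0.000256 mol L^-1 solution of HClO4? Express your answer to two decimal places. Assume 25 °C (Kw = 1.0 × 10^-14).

HClO4 is a strong acid and dissociates completely, so [H+] = 0.000256 M.
pH = -log(0.000256) = 3.59

pH = 3.59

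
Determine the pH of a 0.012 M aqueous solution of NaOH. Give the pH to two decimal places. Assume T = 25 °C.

NaOH is a strong base; [OH-] = 0.012 M.
pOH = -log(0.012) = 1.92
pH = 14.00 - 1.92 = 12.08

pH = 12.08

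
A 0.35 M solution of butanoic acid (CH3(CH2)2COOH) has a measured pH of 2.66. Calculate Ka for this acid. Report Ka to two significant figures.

[H+] = 10^(-2.66) = 2.19 × 10^-3 M
At equilibrium [HA] = 0.35 − 2.19 × 10^-3 = 3.48 × 10^-1 M
Ka = [H+][A-]/[HA] = (2.19 × 10^-3)² / 3.48 × 10^-1 = 1.4 × 10^-5

Ka = 1.4 × 10^-5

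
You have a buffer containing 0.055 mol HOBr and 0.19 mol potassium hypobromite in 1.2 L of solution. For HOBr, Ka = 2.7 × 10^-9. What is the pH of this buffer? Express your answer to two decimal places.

pKa = −log(2.7 × 10^-9) = 8.569
Henderson–Hasselbalch: pH = pKa + log([OBr-]/[HOBr]) = 8.569 + log(0.19/0.055)
pH = 8.569 + (+0.538) = 9.11

pH = 9.11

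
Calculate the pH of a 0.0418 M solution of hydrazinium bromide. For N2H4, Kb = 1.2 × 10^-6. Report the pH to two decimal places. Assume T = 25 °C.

N2H5+ is the conjugate acid of the weak base N2H4.
Ka = Kw/Kb = 1.0×10^-14 / 1.2 × 10^-6 = 8.33 × 10^-9
Let x = [H+] at equilibrium. Ka = x²/(0.0418 − x).
Since Ka ≪ C₀, x ≈ √(Ka·C₀) = 1.87 × 10^-5 M.
Check: 0.045% ionized — well under 5%, approximation valid.
pH = −log[H+] = −log(1.87 × 10^-5) = 4.73

pH = 4.73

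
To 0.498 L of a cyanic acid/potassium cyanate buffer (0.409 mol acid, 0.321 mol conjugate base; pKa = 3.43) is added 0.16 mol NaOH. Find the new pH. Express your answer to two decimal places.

pH = 3.72

After neutralization: n(HOCN) = 0.249 mol, n(OCN-) = 0.481 mol.
pH = pKa + log(n_OCN-/n_HOCN) = 3.43 + log(0.481/0.249) = 3.43 + (+0.286)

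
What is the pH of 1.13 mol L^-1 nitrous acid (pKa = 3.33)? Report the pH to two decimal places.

HNO2 ⇌ NO2- + H+
Ka = 10^(−3.33) = 4.68 × 10^-4
Ka = [H+]²/(1.13 − [H+]) = 4.68 × 10^-4
Since Ka ≪ C₀, [H+] ≈ √(Ka·C₀) = 2.30 × 10^-2 M.
Check: 2% ionized — well under 5%, approximation valid.
pH = −log(2.30 × 10^-2) = 1.64

pH = 1.64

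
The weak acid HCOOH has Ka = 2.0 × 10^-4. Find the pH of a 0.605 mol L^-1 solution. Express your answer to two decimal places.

pH = 1.96

HCOOH ⇌ HCOO- + H+
Ka = [H+]²/(0.605 − [H+]) = 2.0 × 10^-4
Assume [H+] ≪ 0.605: [H+] ≈ √(2.0 × 10^-4 × 0.605) = 1.10 × 10^-2 M
([H+]/C₀ = 1.8% < 5%, so the approximation holds.)
pH = −log[H+] = −log(1.10 × 10^-2) = 1.96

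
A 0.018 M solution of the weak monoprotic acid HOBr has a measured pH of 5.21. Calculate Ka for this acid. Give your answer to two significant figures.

[H+] = 10^(-5.21) = 6.17 × 10^-6 M
At equilibrium [HA] = 0.018 − 6.17 × 10^-6 = 1.80 × 10^-2 M
Ka = [H+][A-]/[HA] = (6.17 × 10^-6)² / 1.80 × 10^-2 = 2.1 × 10^-9

Ka = 2.1 × 10^-9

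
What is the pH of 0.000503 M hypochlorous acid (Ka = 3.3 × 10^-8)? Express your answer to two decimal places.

HOCl ⇌ OCl- + H+
From the ICE table, Ka = [H+]²/(0.000503 − [H+]) = 3.3 × 10^-8.
Assume [H+] ≪ 0.000503: [H+] ≈ √(3.3 × 10^-8 × 0.000503) = 4.07 × 10^-6 M
pH = −log(4.07 × 10^-6) = 5.39

pH = 5.39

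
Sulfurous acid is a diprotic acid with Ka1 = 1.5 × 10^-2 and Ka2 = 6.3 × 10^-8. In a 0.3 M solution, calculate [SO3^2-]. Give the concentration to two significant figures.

6.3 × 10^-8 M

First ionization gives [H+] ≈ [HSO3-] = 6.00 × 10^-2 M.
Second step: Ka2 = [H+][SO3^2-]/[HSO3-] ≈ [SO3^2-] (since [H+] ≈ [HSO3-]).
So [SO3^2-] ≈ Ka2.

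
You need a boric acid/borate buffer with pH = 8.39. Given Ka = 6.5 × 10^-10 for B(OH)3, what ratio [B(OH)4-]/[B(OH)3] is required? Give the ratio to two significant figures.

pKa = -log(6.5 × 10^-10) = 9.187
pH = pKa + log(r) ⇒ log(r) = 8.39 − 9.187 = -0.797
r = [B(OH)4-]/[B(OH)3] = 10^(-0.797) = 0.16

ratio = 0.16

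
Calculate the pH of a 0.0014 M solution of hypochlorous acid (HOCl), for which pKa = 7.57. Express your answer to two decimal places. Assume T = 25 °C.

pH = 5.21

HOCl ⇌ OCl- + H+
Ka = 10^(−7.57) = 2.69 × 10^-8
Ka = [H+]²/(0.0014 − [H+]) = 2.69 × 10^-8
Assume [H+] ≪ 0.0014: [H+] ≈ √(2.69 × 10^-8 × 0.0014) = 6.14 × 10^-6 M
([H+]/C₀ = 0.44% < 5%, so the approximation holds.)
pH = −log(6.14 × 10^-6) = 5.21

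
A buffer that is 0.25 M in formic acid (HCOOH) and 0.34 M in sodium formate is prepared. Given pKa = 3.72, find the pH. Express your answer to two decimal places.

Using pH = pKa + log([base]/[acid]) with [base]/[acid] = 0.34/0.25:
pH = 3.72 + (+0.134) = 3.85

pH = 3.85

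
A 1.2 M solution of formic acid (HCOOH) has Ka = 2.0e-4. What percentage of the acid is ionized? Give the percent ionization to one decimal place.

HCOOH ⇌ HCOO- + H+; let x = [H+] at equilibrium.
x ≈ √(Ka·C₀) = √(2.0 × 10^-4 × 1.2) = 1.55 × 10^-2 M
Fraction ionized = 1.55 × 10^-2 / 1.2 = 0.0129 → 1.3%

1.3%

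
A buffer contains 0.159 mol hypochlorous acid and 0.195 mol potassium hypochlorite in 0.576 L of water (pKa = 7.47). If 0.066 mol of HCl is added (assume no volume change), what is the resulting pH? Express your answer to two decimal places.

pH = 7.23

After neutralization: n(HOCl) = 0.225 mol, n(OCl-) = 0.129 mol.
pH = pKa + log([A⁻]/[HA]) = 7.47 + log(0.129/0.225) = 7.47 -0.242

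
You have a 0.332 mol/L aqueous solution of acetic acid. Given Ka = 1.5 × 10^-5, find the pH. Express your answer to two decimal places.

CH3COOH ⇌ CH3COO- + H+
From the ICE table, Ka = [H+]²/(0.332 − [H+]) = 1.5 × 10^-5.
Neglecting [H+] in the denominator: [H+] = √(1.5 × 10^-5 × 0.332) = 2.23 × 10^-3 M
pH = −log(2.23 × 10^-3) = 2.65

pH = 2.65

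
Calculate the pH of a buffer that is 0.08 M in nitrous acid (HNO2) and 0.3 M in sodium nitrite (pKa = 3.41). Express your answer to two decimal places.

pH = pKa + log([A⁻]/[HA]) = 3.41 + log(0.3/0.08)
pH = 3.41 + (+0.574) = 3.98

pH = 3.98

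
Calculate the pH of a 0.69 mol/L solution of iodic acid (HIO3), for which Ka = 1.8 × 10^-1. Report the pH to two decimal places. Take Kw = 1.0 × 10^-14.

HIO3 ⇌ IO3- + H+
Let x = [H+] at equilibrium. Ka = x²/(0.69 − x).
x is not negligible relative to C₀; solve x² + 0.18·x − 0.124 = 0.
x = [−0.18 + √(0.18² + 0.497)]/2 = 2.74 × 10^-1 M
pH = −log[H+] = −log(2.74 × 10^-1) = 0.56

pH = 0.56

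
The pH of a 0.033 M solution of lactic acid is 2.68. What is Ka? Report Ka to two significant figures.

[H+] = 10^(-2.68) = 2.09 × 10^-3 M
At equilibrium [HA] = 0.033 − 2.09 × 10^-3 = 3.09 × 10^-2 M
Ka = [H+][A-]/[HA] = (2.09 × 10^-3)² / 3.09 × 10^-2 = 1.4 × 10^-4

Ka = 1.4 × 10^-4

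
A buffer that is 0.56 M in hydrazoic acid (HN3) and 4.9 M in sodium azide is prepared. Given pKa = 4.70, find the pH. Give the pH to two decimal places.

Using pH = pKa + log([base]/[acid]) with [base]/[acid] = 4.9/0.56:
pH = 4.70 + (+0.942) = 5.64

pH = 5.64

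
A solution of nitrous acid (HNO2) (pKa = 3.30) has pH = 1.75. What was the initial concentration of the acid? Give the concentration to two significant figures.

[H+] = 10^(-1.75) = 1.78 × 10^-2 M = x
Ka = 10^(−3.30) = 5.01 × 10^-4
Ka = x²/(C₀ − x) ⇒ C₀ = x + x²/Ka
C₀ = 1.78 × 10^-2 + (1.78 × 10^-2)²/(5.01 × 10^-4) = 6.50 × 10^-1 M

C₀ = 6.5 × 10^-1 M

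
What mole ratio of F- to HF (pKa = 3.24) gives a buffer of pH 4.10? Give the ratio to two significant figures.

ratio = 7.2

pH = pKa + log(r) ⇒ log(r) = 4.10 − 3.24 = +0.86
r = [F-]/[HF] = 10^(+0.86) = 7.24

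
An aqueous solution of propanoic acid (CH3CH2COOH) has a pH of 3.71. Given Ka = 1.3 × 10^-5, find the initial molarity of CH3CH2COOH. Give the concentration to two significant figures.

C₀ = 3.1 × 10^-3 M

[H+] = 10^(-3.71) = 1.95 × 10^-4 M = x
Ka = x²/(C₀ − x) ⇒ C₀ = x + x²/Ka
C₀ = 1.95 × 10^-4 + (1.95 × 10^-4)²/(1.3 × 10^-5) = 3.12 × 10^-3 M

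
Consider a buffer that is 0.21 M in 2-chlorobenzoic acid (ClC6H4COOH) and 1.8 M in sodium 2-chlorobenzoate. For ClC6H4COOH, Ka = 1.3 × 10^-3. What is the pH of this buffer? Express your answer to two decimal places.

pKa = −log(1.3 × 10^-3) = 2.886
Using pH = pKa + log([base]/[acid]) with [base]/[acid] = 1.8/0.21:
pH = 2.886 + (+0.933) = 3.82

pH = 3.82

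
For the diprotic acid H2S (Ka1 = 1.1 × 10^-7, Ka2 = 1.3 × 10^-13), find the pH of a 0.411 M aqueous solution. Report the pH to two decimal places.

Since Ka1 ≫ Ka2, the first ionization dominates [H+].
Ka1 = x²/(0.411 − x) = 1.1 × 10^-7
x ≈ √(1.1 × 10^-7 × 0.411) = 2.13 × 10^-4 M
pH = −log(2.13 × 10^-4) = 3.67

pH = 3.67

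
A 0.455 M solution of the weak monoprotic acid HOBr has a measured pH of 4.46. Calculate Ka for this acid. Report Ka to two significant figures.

[H+] = 10^(-4.46) = 3.47 × 10^-5 M
At equilibrium [HA] = 0.455 − 3.47 × 10^-5 = 4.55 × 10^-1 M
Ka = [H+][A-]/[HA] = (3.47 × 10^-5)² / 4.55 × 10^-1 = 2.6 × 10^-9

Ka = 2.6 × 10^-9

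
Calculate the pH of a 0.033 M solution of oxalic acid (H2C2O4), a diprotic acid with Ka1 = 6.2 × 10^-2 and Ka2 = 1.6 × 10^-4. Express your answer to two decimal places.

Ka1 ≫ Ka2, so treat the first dissociation as the only significant source of H+.
Ka1 = x²/(0.033 − x) = 6.2 × 10^-2
Solving the quadratic: x = (−Ka1 + √(Ka1² + 4·Ka1·C₀))/2 = 2.38 × 10^-2 M
pH = −log(2.38 × 10^-2) = 1.62

pH = 1.62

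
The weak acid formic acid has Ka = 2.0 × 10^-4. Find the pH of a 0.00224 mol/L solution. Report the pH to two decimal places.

HCOOH ⇌ HCOO- + H+
Ka = [H+]²/(0.00224 − [H+]) = 2.0 × 10^-4
[H+] is not negligible relative to C₀; solve [H+]² + 0.0002·[H+] − 4.48e-07 = 0.
[H+] = (−Ka + √(Ka² + 4·Ka·C₀))/2 = 5.77 × 10^-4 M
pH = −log(5.77 × 10^-4) = 3.24

pH = 3.24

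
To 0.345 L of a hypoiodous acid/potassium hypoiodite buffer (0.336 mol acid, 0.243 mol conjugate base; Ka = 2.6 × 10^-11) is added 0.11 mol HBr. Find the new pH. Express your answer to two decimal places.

After neutralization: n(HOI) = 0.446 mol, n(OI-) = 0.133 mol.
pKa = −log(2.6 × 10^-11) = 10.585
pH = pKa + log([A⁻]/[HA]) = 10.585 + log(0.133/0.446) = 10.585 -0.525

pH = 10.06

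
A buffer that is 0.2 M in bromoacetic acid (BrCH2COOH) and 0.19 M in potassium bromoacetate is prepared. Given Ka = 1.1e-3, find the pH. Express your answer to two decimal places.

pH = 2.94

pKa = −log(1.1 × 10^-3) = 2.959
pH = pKa + log([A⁻]/[HA]) = 2.959 + log(0.19/0.2)
pH = 2.959 + (-0.022) = 2.94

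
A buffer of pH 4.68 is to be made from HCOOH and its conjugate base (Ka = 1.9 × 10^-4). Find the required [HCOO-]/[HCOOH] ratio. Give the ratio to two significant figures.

pKa = -log(1.9 × 10^-4) = 3.721
pH = pKa + log(r) ⇒ log(r) = 4.68 − 3.721 = +0.959
r = [HCOO-]/[HCOOH] = 10^(+0.959) = 9.1

ratio = 9.1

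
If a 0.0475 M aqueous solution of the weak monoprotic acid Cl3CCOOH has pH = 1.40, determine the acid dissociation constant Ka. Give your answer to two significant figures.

[H+] = 10^(-1.40) = 3.98 × 10^-2 M
At equilibrium [HA] = 0.0475 − 3.98 × 10^-2 = 7.70 × 10^-3 M
Ka = [H+][A-]/[HA] = (3.98 × 10^-2)² / 7.70 × 10^-3 = 2.1 × 10^-1

Ka = 2.1 × 10^-1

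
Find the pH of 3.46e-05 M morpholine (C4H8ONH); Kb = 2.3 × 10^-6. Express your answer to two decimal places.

C4H8ONH + H2O ⇌ C4H8ONH2+ + OH-
Kb = [OH-]²/(3.46e-05 − [OH-]) = 2.3 × 10^-6
The 5% rule fails; solving [OH-]² + Kb·[OH-] − Kb·C₀ = 0 exactly:
[OH-] = [−2.3e-06 + √(2.3e-06² + 3.18e-10)]/2 = 7.84 × 10^-6 M
pOH = −log(7.84 × 10^-6) = 5.11; pH = 14.00 − 5.11 = 8.89

pH = 8.89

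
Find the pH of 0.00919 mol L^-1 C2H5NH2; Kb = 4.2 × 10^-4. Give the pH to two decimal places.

pH = 11.25

C2H5NH2 + H2O ⇌ C2H5NH3+ + OH-
From the ICE table, Kb = [OH-]²/(0.00919 − [OH-]) = 4.2 × 10^-4.
The 5% rule fails; solving [OH-]² + Kb·[OH-] − Kb·C₀ = 0 exactly:
[OH-] = [−0.00042 + √(0.00042² + 1.54e-05)]/2 = 1.77 × 10^-3 M
pOH = 2.75, so pH = 14.00 − pOH = 11.25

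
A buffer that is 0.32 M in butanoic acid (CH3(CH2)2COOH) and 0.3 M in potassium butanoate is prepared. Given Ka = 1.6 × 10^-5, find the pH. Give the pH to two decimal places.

pH = 4.77

pKa = −log(1.6 × 10^-5) = 4.796
pH = pKa + log([A⁻]/[HA]) = 4.796 + log(0.3/0.32)
pH = 4.796 + (-0.028) = 4.77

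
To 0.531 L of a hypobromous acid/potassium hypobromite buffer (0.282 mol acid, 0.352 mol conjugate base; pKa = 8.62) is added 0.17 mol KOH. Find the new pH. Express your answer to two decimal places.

pH = 9.29

After neutralization: n(HOBr) = 0.112 mol, n(OBr-) = 0.522 mol.
pH = pKa + log(n_OBr-/n_HOBr) = 8.62 + log(0.522/0.112) = 8.62 + (+0.668)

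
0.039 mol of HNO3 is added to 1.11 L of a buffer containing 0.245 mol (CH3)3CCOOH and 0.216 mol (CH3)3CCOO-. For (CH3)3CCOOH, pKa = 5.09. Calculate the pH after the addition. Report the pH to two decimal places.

Added H+ converts (CH3)3CCOO- to (CH3)3CCOOH: (CH3)3CCOOH → 0.284 mol, (CH3)3CCOO- → 0.177 mol.
Henderson–Hasselbalch with mole ratio 0.177/0.284: pH = 5.09 + (-0.205)

pH = 4.88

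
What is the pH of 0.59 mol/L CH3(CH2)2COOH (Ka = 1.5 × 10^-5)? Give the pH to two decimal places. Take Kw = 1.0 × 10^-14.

pH = 2.53

CH3(CH2)2COOH ⇌ CH3(CH2)2COO- + H+
Let x = [H+] at equilibrium. Ka = x²/(0.59 − x).
Assume x ≪ 0.59: x ≈ √(1.5 × 10^-5 × 0.59) = 2.97 × 10^-3 M
Check: 0.5% ionized — well under 5%, approximation valid.
pH = −log[H+] = −log(2.97 × 10^-3) = 2.53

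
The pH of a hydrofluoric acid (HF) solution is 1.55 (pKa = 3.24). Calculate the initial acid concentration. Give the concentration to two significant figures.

[H+] = 10^(-1.55) = 2.82 × 10^-2 M = x
Ka = 10^(−3.24) = 5.75 × 10^-4
Ka = x²/(C₀ − x) ⇒ C₀ = x + x²/Ka
C₀ = 2.82 × 10^-2 + (2.82 × 10^-2)²/(5.75 × 10^-4) = 1.41 M

C₀ = 1.4 M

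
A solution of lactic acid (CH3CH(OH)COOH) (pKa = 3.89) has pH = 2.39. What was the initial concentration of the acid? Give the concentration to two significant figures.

[H+] = 10^(-2.39) = 4.07 × 10^-3 M = x
Ka = 10^(−3.89) = 1.29 × 10^-4
Ka = x²/(C₀ − x) ⇒ C₀ = x + x²/Ka
C₀ = 4.07 × 10^-3 + (4.07 × 10^-3)²/(1.29 × 10^-4) = 1.32 × 10^-1 M

C₀ = 1.3 × 10^-1 M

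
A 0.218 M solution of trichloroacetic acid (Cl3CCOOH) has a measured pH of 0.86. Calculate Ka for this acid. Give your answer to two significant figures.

[H+] = 10^(-0.86) = 1.38 × 10^-1 M
At equilibrium [HA] = 0.218 − 1.38 × 10^-1 = 8.00 × 10^-2 M
Ka = [H+][A-]/[HA] = (1.38 × 10^-1)² / 8.00 × 10^-2 = 2.4 × 10^-1

Ka = 2.4 × 10^-1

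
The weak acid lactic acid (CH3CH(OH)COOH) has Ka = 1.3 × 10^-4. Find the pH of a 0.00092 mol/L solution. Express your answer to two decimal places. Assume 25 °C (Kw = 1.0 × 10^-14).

pH = 3.54

CH3CH(OH)COOH ⇌ CH3CH(OH)COO- + H+
Ka = [H+]²/(0.00092 − [H+]) = 1.3 × 10^-4
[H+] is not negligible relative to C₀; solve [H+]² + 0.00013·[H+] − 1.2e-07 = 0.
[H+] = (−Ka + √(Ka² + 4·Ka·C₀))/2 = 2.87 × 10^-4 M
pH = −log[H+] = −log(2.87 × 10^-4) = 3.54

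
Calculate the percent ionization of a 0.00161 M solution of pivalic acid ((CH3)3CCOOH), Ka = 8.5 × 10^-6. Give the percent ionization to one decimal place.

(CH3)3CCOOH ⇌ (CH3)3CCOO- + H+; let x = [H+] at equilibrium.
Solve x² + 8.5e-06x − 1.37e-08 = 0 → x = 1.13 × 10^-4 M
% ionization = x/C₀ × 100% = 1.13 × 10^-4/0.00161 × 100% = 7.0%

7.0%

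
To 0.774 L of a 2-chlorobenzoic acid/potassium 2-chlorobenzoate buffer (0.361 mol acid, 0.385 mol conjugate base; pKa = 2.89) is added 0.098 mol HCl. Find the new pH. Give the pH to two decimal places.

After neutralization: n(ClC6H4COOH) = 0.459 mol, n(ClC6H4COO-) = 0.287 mol.
pH = pKa + log([A⁻]/[HA]) = 2.89 + log(0.287/0.459) = 2.89 -0.204

pH = 2.69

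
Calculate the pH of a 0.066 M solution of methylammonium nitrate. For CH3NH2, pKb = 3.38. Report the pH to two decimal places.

CH3NH3+ is the conjugate acid of the weak base CH3NH2.
Kb = 10^(−3.38) = 4.17 × 10^-4
Ka = Kw/Kb = 1.0×10^-14 / 4.17 × 10^-4 = 2.40 × 10^-11
Ka = [H+]²/(0.066 − [H+]) = 2.40 × 10^-11
Neglecting [H+] in the denominator: [H+] = √(2.40 × 10^-11 × 0.066) = 1.26 × 10^-6 M
pH = −log[H+] = −log(1.26 × 10^-6) = 5.90

pH = 5.90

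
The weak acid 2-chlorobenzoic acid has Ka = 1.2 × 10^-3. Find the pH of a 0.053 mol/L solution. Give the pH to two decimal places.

ClC6H4COOH ⇌ ClC6H4COO- + H+
From the ICE table, Ka = [H+]²/(0.053 − [H+]) = 1.2 × 10^-3.
Here C₀/Ka ≈ 44.2, so the small-[H+] approximation fails. Use the quadratic:
[H+] = (−Ka + √(Ka² + 4·Ka·C₀))/2 = 7.40 × 10^-3 M
pH = −log[H+] = −log(7.40 × 10^-3) = 2.13

pH = 2.13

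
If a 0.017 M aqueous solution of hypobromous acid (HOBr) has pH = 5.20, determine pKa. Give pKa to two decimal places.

[H+] = 10^(-5.20) = 6.31 × 10^-6 M
At equilibrium [HA] = 0.017 − 6.31 × 10^-6 = 1.70 × 10^-2 M
Ka = [H+][A-]/[HA] = (6.31 × 10^-6)² / 1.70 × 10^-2 = 2.34 × 10^-9
pKa = -log(2.34 × 10^-9) = 8.63

pKa = 8.63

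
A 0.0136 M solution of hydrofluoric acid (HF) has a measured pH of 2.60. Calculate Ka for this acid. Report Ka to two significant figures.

Ka = 5.7 × 10^-4

[H+] = 10^(-2.60) = 2.51 × 10^-3 M
At equilibrium [HA] = 0.0136 − 2.51 × 10^-3 = 1.11 × 10^-2 M
Ka = [H+][A-]/[HA] = (2.51 × 10^-3)² / 1.11 × 10^-2 = 5.7 × 10^-4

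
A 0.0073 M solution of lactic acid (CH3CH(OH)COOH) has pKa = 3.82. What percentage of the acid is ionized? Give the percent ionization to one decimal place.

13.4%

CH3CH(OH)COOH ⇌ CH3CH(OH)COO- + H+; let x = [H+] at equilibrium.
Ka = 10^(−3.82) = 1.51 × 10^-4
Ka = x²/(C₀ − x); solving the quadratic gives x = 9.77 × 10^-4 M.
% ionization = x/C₀ × 100% = 9.77 × 10^-4/0.0073 × 100% = 13.4%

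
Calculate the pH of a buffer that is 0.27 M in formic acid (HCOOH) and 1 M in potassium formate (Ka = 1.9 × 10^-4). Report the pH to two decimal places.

pH = 4.29

pKa = −log(1.9 × 10^-4) = 3.721
pH = pKa + log([A⁻]/[HA]) = 3.721 + log(1/0.27)
pH = 3.721 + (+0.569) = 4.29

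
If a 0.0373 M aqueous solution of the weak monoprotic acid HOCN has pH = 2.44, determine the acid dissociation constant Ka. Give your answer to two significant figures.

[H+] = 10^(-2.44) = 3.63 × 10^-3 M
At equilibrium [HA] = 0.0373 − 3.63 × 10^-3 = 3.37 × 10^-2 M
Ka = [H+][A-]/[HA] = (3.63 × 10^-3)² / 3.37 × 10^-2 = 3.9 × 10^-4

Ka = 3.9 × 10^-4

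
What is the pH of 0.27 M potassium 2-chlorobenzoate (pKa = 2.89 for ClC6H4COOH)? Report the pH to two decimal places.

pH = 8.16

ClC6H4COO- is the conjugate base of the weak acid ClC6H4COOH.
Ka = 10^(−2.89) = 1.29 × 10^-3
Kb = Kw/Ka = 1.0×10^-14 / 1.29 × 10^-3 = 7.75 × 10^-12
From the ICE table, Kb = [OH-]²/(0.27 − [OH-]) = 7.75 × 10^-12.
Neglecting [OH-] in the denominator: [OH-] = √(7.75 × 10^-12 × 0.27) = 1.45 × 10^-6 M
([OH-]/C₀ = 0.00054% < 5%, so the approximation holds.)
pOH = −log(1.45 × 10^-6) = 5.84; pH = 14.00 − 5.84 = 8.16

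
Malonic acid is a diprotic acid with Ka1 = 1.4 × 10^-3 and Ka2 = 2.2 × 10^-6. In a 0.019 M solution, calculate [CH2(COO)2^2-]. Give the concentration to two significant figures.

First ionization gives [H+] ≈ [CH2(COOH)COO-] = 4.50 × 10^-3 M.
Second step: Ka2 = [H+][CH2(COO)2^2-]/[CH2(COOH)COO-] ≈ [CH2(COO)2^2-] (since [H+] ≈ [CH2(COOH)COO-]).
So [CH2(COO)2^2-] ≈ Ka2.

2.2 × 10^-6 M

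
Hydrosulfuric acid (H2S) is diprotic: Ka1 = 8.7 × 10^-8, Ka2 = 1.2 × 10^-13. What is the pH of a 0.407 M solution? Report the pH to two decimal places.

pH = 3.73

Since Ka1 ≫ Ka2, the first ionization dominates [H+].
Ka1 = x²/(0.407 − x) = 8.7 × 10^-8
x ≈ √(8.7 × 10^-8 × 0.407) = 1.88 × 10^-4 M
pH = −log(1.88 × 10^-4) = 3.73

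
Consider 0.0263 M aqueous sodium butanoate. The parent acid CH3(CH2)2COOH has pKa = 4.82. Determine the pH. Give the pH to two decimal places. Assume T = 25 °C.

CH3(CH2)2COO- is the conjugate base of the weak acid CH3(CH2)2COOH.
Ka = 10^(−4.82) = 1.51 × 10^-5
Kb = Kw/Ka = 1.0×10^-14 / 1.51 × 10^-5 = 6.62 × 10^-10
Let x = [OH-] at equilibrium. Kb = x²/(0.0263 − x).
Since Kb ≪ C₀, x ≈ √(Kb·C₀) = 4.17 × 10^-6 M.
(x/C₀ = 0.016% < 5%, so the approximation holds.)
pOH = 5.38, so pH = 14.00 − pOH = 8.62

pH = 8.62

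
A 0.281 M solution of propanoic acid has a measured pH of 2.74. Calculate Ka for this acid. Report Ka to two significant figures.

[H+] = 10^(-2.74) = 1.82 × 10^-3 M
At equilibrium [HA] = 0.281 − 1.82 × 10^-3 = 2.79 × 10^-1 M
Ka = [H+][A-]/[HA] = (1.82 × 10^-3)² / 2.79 × 10^-1 = 1.2 × 10^-5

Ka = 1.2 × 10^-5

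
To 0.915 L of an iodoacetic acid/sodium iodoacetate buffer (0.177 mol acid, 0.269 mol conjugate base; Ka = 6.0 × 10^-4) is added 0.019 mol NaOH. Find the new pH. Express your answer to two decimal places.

pH = 3.48

OH- converts ICH2COOH to ICH2COO-: ICH2COOH → 0.158 mol, ICH2COO- → 0.288 mol.
pKa = −log(6.0 × 10^-4) = 3.222
pH = pKa + log(n_ICH2COO-/n_ICH2COOH) = 3.222 + log(0.288/0.158) = 3.222 + (+0.261)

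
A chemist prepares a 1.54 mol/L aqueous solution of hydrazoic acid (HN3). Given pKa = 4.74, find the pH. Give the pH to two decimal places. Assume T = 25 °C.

HN3 ⇌ N3- + H+
Ka = 10^(−4.74) = 1.82 × 10^-5
Ka = [H+]²/(1.54 − [H+]) = 1.82 × 10^-5
Since Ka ≪ C₀, [H+] ≈ √(Ka·C₀) = 5.29 × 10^-3 M.
pH = −log[H+] = −log(5.29 × 10^-3) = 2.28

pH = 2.28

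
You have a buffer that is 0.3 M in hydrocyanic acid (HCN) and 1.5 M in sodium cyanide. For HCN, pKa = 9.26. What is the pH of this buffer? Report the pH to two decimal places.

pH = pKa + log([A⁻]/[HA]) = 9.26 + log(1.5/0.3)
pH = 9.26 + (+0.699) = 9.96

pH = 9.96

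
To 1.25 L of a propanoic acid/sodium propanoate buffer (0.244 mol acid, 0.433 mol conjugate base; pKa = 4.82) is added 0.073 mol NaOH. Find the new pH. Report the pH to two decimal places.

After neutralization: n(CH3CH2COOH) = 0.171 mol, n(CH3CH2COO-) = 0.506 mol.
pH = pKa + log([A⁻]/[HA]) = 4.82 + log(0.506/0.171) = 4.82 +0.471

pH = 5.29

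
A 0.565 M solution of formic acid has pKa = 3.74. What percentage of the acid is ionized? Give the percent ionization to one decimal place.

1.8%

HCOOH ⇌ HCOO- + H+; let x = [H+] at equilibrium.
Ka = 10^(−3.74) = 1.82 × 10^-4
x ≈ √(Ka·C₀) = √(1.82 × 10^-4 × 0.565) = 1.01 × 10^-2 M
% ionization = x/C₀ × 100% = 1.01 × 10^-2/0.565 × 100% = 1.8%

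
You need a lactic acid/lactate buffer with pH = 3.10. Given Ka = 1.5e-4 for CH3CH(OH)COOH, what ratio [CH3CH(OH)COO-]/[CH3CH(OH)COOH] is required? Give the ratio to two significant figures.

pKa = -log(1.5 × 10^-4) = 3.824
pH = pKa + log(r) ⇒ log(r) = 3.10 − 3.824 = -0.724
r = [CH3CH(OH)COO-]/[CH3CH(OH)COOH] = 10^(-0.724) = 0.189

ratio = 0.19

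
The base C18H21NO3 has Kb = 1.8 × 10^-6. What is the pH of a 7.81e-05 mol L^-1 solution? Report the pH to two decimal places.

C18H21NO3 + H2O ⇌ C18H22NO3+ + OH-
From the ICE table, Kb = [OH-]²/(7.81e-05 − [OH-]) = 1.8 × 10^-6.
[OH-] is not negligible relative to C₀; solve [OH-]² + 1.8e-06·[OH-] − 1.41e-10 = 0.
[OH-] = [−1.8e-06 + √(1.8e-06² + 5.62e-10)]/2 = 1.10 × 10^-5 M
pOH = 4.96, so pH = 14.00 − pOH = 9.04

pH = 9.04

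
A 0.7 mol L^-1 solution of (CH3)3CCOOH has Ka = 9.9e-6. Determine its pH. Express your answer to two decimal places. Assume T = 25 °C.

pH = 2.58

(CH3)3CCOOH ⇌ (CH3)3CCOO- + H+
Ka = x²/(0.7 − x) = 9.9 × 10^-6
Neglecting x in the denominator: x = √(9.9 × 10^-6 × 0.7) = 2.63 × 10^-3 M
(x/C₀ = 0.38% < 5%, so the approximation holds.)
pH = −log[H+] = −log(2.63 × 10^-3) = 2.58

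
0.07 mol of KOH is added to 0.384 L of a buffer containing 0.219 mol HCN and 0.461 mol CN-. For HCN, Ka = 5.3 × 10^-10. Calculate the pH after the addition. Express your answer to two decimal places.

OH- converts HCN to CN-: HCN → 0.149 mol, CN- → 0.531 mol.
pKa = −log(5.3 × 10^-10) = 9.276
Henderson–Hasselbalch with mole ratio 0.531/0.149: pH = 9.276 + (+0.552)

pH = 9.83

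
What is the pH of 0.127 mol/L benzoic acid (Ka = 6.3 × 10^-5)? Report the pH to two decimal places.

C6H5COOH ⇌ C6H5COO- + H+
Ka = x²/(0.127 − x) = 6.3 × 10^-5
Neglecting x in the denominator: x = √(6.3 × 10^-5 × 0.127) = 2.83 × 10^-3 M
Check: 2.2% ionized — well under 5%, approximation valid.
pH = −log[H+] = −log(2.83 × 10^-3) = 2.55

pH = 2.55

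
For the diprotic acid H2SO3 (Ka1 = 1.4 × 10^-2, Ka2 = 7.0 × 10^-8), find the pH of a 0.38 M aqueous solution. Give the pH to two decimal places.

Ka1 ≫ Ka2, so treat the first dissociation as the only significant source of H+.
Ka1 = x²/(0.38 − x) = 1.4 × 10^-2
Solving the quadratic: x = (−Ka1 + √(Ka1² + 4·Ka1·C₀))/2 = 6.63 × 10^-2 M
pH = −log(6.63 × 10^-2) = 1.18

pH = 1.18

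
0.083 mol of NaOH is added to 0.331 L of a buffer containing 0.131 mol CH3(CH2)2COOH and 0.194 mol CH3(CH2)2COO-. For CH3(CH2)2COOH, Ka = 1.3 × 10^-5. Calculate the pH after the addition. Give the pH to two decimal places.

OH- converts CH3(CH2)2COOH to CH3(CH2)2COO-: CH3(CH2)2COOH → 0.048 mol, CH3(CH2)2COO- → 0.277 mol.
pKa = −log(1.3 × 10^-5) = 4.886
pH = pKa + log([A⁻]/[HA]) = 4.886 + log(0.277/0.048) = 4.886 +0.761

pH = 5.65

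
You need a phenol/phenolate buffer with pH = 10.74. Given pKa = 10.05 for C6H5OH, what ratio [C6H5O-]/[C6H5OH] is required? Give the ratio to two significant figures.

ratio = 4.9

pH = pKa + log(r) ⇒ log(r) = 10.74 − 10.05 = +0.69
r = [C6H5O-]/[C6H5OH] = 10^(+0.69) = 4.9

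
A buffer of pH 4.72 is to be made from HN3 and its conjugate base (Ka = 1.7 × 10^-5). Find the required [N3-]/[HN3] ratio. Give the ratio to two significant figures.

ratio = 0.89

pKa = -log(1.7 × 10^-5) = 4.770
pH = pKa + log(r) ⇒ log(r) = 4.72 − 4.770 = -0.050
r = [N3-]/[HN3] = 10^(-0.050) = 0.891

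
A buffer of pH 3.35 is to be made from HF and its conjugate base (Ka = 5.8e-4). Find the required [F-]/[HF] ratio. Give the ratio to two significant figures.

pKa = -log(5.8 × 10^-4) = 3.237
pH = pKa + log(r) ⇒ log(r) = 3.35 − 3.237 = +0.113
r = [F-]/[HF] = 10^(+0.113) = 1.3

ratio = 1.3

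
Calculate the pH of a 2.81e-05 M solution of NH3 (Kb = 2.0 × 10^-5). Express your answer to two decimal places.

pH = 9.20

NH3 + H2O ⇌ NH4+ + OH-
Kb = x²/(2.81e-05 − x) = 2.0 × 10^-5
x is not negligible relative to C₀; solve x² + 2e-05·x − 5.62e-10 = 0.
x = [−2e-05 + √(2e-05² + 2.25e-09)]/2 = 1.57 × 10^-5 M
pOH = 4.80, so pH = 14.00 − pOH = 9.20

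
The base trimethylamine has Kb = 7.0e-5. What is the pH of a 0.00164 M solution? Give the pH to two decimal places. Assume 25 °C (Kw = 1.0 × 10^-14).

(CH3)3N + H2O ⇌ (CH3)3NH+ + OH-
From the ICE table, Kb = x²/(0.00164 − x) = 7.0 × 10^-5.
The 5% rule fails; solving x² + Kb·x − Kb·C₀ = 0 exactly:
x = (−Kb + √(Kb² + 4·Kb·C₀))/2 = 3.06 × 10^-4 M
pOH = −log(3.06 × 10^-4) = 3.51; pH = 14.00 − 3.51 = 10.49

pH = 10.49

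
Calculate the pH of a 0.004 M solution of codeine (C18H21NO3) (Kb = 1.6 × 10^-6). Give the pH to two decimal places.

pH = 9.90

C18H21NO3 + H2O ⇌ C18H22NO3+ + OH-
Kb = [OH-]²/(0.004 − [OH-]) = 1.6 × 10^-6
Neglecting [OH-] in the denominator: [OH-] = √(1.6 × 10^-6 × 0.004) = 8.00 × 10^-5 M
([OH-]/C₀ = 2% < 5%, so the approximation holds.)
pOH = −log(8.00 × 10^-5) = 4.10; pH = 14.00 − 4.10 = 9.90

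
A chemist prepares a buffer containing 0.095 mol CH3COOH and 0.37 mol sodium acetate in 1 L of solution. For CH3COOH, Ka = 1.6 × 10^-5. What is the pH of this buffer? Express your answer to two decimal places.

pKa = −log(1.6 × 10^-5) = 4.796
pH = pKa + log([A⁻]/[HA]) = 4.796 + log(0.37/0.095)
pH = 4.796 + (+0.590) = 5.39

pH = 5.39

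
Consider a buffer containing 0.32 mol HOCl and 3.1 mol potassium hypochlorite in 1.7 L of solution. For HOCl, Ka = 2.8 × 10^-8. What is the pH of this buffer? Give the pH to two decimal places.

pH = 8.54

pKa = −log(2.8 × 10^-8) = 7.553
Using pH = pKa + log([base]/[acid]) with [base]/[acid] = 3.1/0.32:
pH = 7.553 + (+0.986) = 8.54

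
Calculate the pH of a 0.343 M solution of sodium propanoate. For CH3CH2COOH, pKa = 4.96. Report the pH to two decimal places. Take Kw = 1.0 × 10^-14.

CH3CH2COO- is the conjugate base of the weak acid CH3CH2COOH.
Ka = 10^(−4.96) = 1.10 × 10^-5
Kb = Kw/Ka = 1.0×10^-14 / 1.10 × 10^-5 = 9.09 × 10^-10
Kb = [OH-]²/(0.343 − [OH-]) = 9.09 × 10^-10
Since Kb ≪ C₀, [OH-] ≈ √(Kb·C₀) = 1.77 × 10^-5 M.
Check: 0.0051% ionized — well under 5%, approximation valid.
pOH = −log(1.77 × 10^-5) = 4.75; pH = 14.00 − 4.75 = 9.25

pH = 9.25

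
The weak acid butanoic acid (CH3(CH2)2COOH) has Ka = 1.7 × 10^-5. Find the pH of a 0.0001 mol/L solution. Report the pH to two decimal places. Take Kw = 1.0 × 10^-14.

CH3(CH2)2COOH ⇌ CH3(CH2)2COO- + H+
Ka = x²/(0.0001 − x) = 1.7 × 10^-5
Here C₀/Ka ≈ 5.88, so the small-x approximation fails. Use the quadratic:
x = (−Ka + √(Ka² + 4·Ka·C₀))/2 = 3.36 × 10^-5 M
pH = −log(3.36 × 10^-5) = 4.47

pH = 4.47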